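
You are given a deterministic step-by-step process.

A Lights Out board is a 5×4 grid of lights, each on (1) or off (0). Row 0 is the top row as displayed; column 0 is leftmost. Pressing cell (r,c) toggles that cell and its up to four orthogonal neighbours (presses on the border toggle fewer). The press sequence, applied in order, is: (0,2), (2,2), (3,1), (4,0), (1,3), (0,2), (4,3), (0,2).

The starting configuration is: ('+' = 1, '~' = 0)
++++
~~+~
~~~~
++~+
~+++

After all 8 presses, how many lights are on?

t=0: ++++
~~+~
~~~~
++~+
~+++
t=1: +~~~
~~~~
~~~~
++~+
~+++
t=2: +~~~
~~+~
~+++
++++
~+++
t=3: +~~~
~~+~
~~++
~~~+
~~++
t=4: +~~~
~~+~
~~++
+~~+
++++
t=5: +~~+
~~~+
~~+~
+~~+
++++
t=6: +++~
~~++
~~+~
+~~+
++++
t=7: +++~
~~++
~~+~
+~~~
++~~
t=8: +~~+
~~~+
~~+~
+~~~
++~~

7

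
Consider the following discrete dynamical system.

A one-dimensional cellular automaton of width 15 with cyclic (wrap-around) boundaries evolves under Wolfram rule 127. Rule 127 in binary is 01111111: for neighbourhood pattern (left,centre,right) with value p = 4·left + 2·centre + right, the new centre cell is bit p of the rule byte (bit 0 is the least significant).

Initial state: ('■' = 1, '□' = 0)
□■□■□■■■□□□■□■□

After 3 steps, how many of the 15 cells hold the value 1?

step 0: □■□■□■■■□□□■□■□
step 1: ■■■■■■□■■■■■■■■
step 2: □□□□□■■■□□□□□□□
step 3: ■■■■■■□■■■■■■■■

14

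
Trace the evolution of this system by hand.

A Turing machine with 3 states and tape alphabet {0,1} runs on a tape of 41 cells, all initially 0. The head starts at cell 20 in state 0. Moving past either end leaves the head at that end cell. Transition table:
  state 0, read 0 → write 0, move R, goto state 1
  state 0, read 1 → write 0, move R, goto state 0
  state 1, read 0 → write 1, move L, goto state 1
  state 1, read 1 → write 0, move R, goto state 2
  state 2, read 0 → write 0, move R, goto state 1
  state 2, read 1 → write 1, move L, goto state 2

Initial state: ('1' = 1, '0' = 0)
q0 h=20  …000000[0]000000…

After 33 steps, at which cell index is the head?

step 0: q0 h=20  …000000[0]000000…
step 1: q1 h=21  …000000[0]000000…
step 2: q1 h=20  …000000[0]100000…
step 3: q1 h=19  …000000[0]110000…
step 4: q1 h=18  …000000[0]111000…
step 5: q1 h=17  …000000[0]111100…
step 6: q1 h=16  …000000[0]111110…
step 7: q1 h=15  …000000[0]111111…
step 8: q1 h=14  …000000[0]111111…
step 9: q1 h=13  …000000[0]111111…
step 10: q1 h=12  …000000[0]111111…
step 11: q1 h=11  …000000[0]111111…
step 12: q1 h=10  …000000[0]111111…
step 13: q1 h= 9  …000000[0]111111…
step 14: q1 h= 8  …000000[0]111111…
step 15: q1 h= 7  …000000[0]111111…
step 16: q1 h= 6  |000000[0]111111…
step 17: q1 h= 5  |00000[0]111111…
step 18: q1 h= 4  |0000[0]111111…
step 19: q1 h= 3  |000[0]111111…
step 20: q1 h= 2  |00[0]111111…
step 21: q1 h= 1  |0[0]111111…
step 22: q1 h= 0  |[0]111111…
step 23: q1 h= 0  |[1]111111…
step 24: q2 h= 1  |0[1]111111…
step 25: q2 h= 0  |[0]111111…
step 26: q1 h= 1  |0[1]111111…
step 27: q2 h= 2  |00[1]111111…
step 28: q2 h= 1  |0[0]111111…
step 29: q1 h= 2  |00[1]111111…
step 30: q2 h= 3  |000[1]111111…
step 31: q2 h= 2  |00[0]111111…
step 32: q1 h= 3  |000[1]111111…
step 33: q2 h= 4  |0000[1]111111…

4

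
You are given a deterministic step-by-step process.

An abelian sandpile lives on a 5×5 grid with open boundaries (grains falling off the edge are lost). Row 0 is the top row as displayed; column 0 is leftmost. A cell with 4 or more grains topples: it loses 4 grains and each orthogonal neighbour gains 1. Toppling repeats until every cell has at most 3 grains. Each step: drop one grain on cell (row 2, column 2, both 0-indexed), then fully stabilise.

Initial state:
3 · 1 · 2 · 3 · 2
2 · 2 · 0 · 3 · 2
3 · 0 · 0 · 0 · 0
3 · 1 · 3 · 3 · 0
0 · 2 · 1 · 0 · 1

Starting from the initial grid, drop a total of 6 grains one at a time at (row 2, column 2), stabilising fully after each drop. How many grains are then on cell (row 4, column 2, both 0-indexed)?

step 0: 3 · 1 · 2 · 3 · 2
2 · 2 · 0 · 3 · 2
3 · 0 · 0 · 0 · 0
3 · 1 · 3 · 3 · 0
0 · 2 · 1 · 0 · 1
step 1: 3 · 1 · 2 · 3 · 2
2 · 2 · 0 · 3 · 2
3 · 0 · 1 · 0 · 0
3 · 1 · 3 · 3 · 0
0 · 2 · 1 · 0 · 1
step 2: 3 · 1 · 2 · 3 · 2
2 · 2 · 0 · 3 · 2
3 · 0 · 2 · 0 · 0
3 · 1 · 3 · 3 · 0
0 · 2 · 1 · 0 · 1
step 3: 3 · 1 · 2 · 3 · 2
2 · 2 · 0 · 3 · 2
3 · 0 · 3 · 0 · 0
3 · 1 · 3 · 3 · 0
0 · 2 · 1 · 0 · 1
step 4: 3 · 1 · 2 · 3 · 2
2 · 2 · 1 · 3 · 2
3 · 1 · 1 · 2 · 0
3 · 2 · 1 · 0 · 1
0 · 2 · 2 · 1 · 1
step 5: 3 · 1 · 2 · 3 · 2
2 · 2 · 1 · 3 · 2
3 · 1 · 2 · 2 · 0
3 · 2 · 1 · 0 · 1
0 · 2 · 2 · 1 · 1
step 6: 3 · 1 · 2 · 3 · 2
2 · 2 · 1 · 3 · 2
3 · 1 · 3 · 2 · 0
3 · 2 · 1 · 0 · 1
0 · 2 · 2 · 1 · 1

2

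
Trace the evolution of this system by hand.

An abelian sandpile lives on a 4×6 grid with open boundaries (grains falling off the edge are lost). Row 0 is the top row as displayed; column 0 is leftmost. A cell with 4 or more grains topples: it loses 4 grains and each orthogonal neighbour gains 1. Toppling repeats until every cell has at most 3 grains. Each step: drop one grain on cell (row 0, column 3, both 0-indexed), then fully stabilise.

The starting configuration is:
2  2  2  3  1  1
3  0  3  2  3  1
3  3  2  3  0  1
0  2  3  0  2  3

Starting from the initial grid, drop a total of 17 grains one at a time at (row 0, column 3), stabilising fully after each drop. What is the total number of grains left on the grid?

0) 2  2  2  3  1  1
3  0  3  2  3  1
3  3  2  3  0  1
0  2  3  0  2  3
1) 2  2  3  0  2  1
3  0  3  3  3  1
3  3  2  3  0  1
0  2  3  0  2  3
2) 2  2  3  1  2  1
3  0  3  3  3  1
3  3  2  3  0  1
0  2  3  0  2  3
3) 2  2  3  2  2  1
3  0  3  3  3  1
3  3  2  3  0  1
0  2  3  0  2  3
4) 2  2  3  3  2  1
3  0  3  3  3  1
3  3  2  3  0  1
0  2  3  0  2  3
5) 3  3  1  3  0  2
0  3  2  3  1  2
1  2  2  1  2  1
2  0  1  2  2  3
6) 3  3  2  1  1  2
0  3  3  0  2  2
1  2  2  2  2  1
2  0  1  2  2  3
7) 3  3  2  2  1  2
0  3  3  0  2  2
1  2  2  2  2  1
2  0  1  2  2  3
8) 3  3  2  3  1  2
0  3  3  0  2  2
1  2  2  2  2  1
2  0  1  2  2  3
9) 3  3  3  0  2  2
0  3  3  1  2  2
1  2  2  2  2  1
2  0  1  2  2  3
10) 3  3  3  1  2  2
0  3  3  1  2  2
1  2  2  2  2  1
2  0  1  2  2  3
11) 3  3  3  2  2  2
0  3  3  1  2  2
1  2  2  2  2  1
2  0  1  2  2  3
12) 3  3  3  3  2  2
0  3  3  1  2  2
1  2  2  2  2  1
2  0  1  2  2  3
13) 0  2  2  1  3  2
2  1  1  3  2  2
1  3  3  2  2  1
2  0  1  2  2  3
14) 0  2  2  2  3  2
2  1  1  3  2  2
1  3  3  2  2  1
2  0  1  2  2  3
15) 0  2  2  3  3  2
2  1  1  3  2  2
1  3  3  2  2  1
2  0  1  2  2  3
16) 0  2  3  2  1  3
2  1  2  1  0  3
1  3  3  3  3  1
2  0  1  2  2  3
17) 0  2  3  3  1  3
2  1  2  1  0  3
1  3  3  3  3  1
2  0  1  2  2  3

45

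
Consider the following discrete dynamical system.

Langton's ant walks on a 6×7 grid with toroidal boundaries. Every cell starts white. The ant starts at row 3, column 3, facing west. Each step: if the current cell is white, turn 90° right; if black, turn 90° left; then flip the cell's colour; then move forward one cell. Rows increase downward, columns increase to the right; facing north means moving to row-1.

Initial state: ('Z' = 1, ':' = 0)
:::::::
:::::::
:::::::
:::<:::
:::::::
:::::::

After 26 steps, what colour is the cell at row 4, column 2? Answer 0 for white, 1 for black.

1

k=0  :::::::
:::::::
:::::::
:::<:::
:::::::
:::::::
k=1  :::::::
:::::::
:::^:::
:::Z:::
:::::::
:::::::
k=2  :::::::
:::::::
:::Z>::
:::Z:::
:::::::
:::::::
k=3  :::::::
:::::::
:::ZZ::
:::Zv::
:::::::
:::::::
k=4  :::::::
:::::::
:::ZZ::
:::<Z::
:::::::
:::::::
k=5  :::::::
:::::::
:::ZZ::
::::Z::
:::v:::
:::::::
k=6  :::::::
:::::::
:::ZZ::
::::Z::
::<Z:::
:::::::
k=7  :::::::
:::::::
:::ZZ::
::^:Z::
::ZZ:::
:::::::
k=8  :::::::
:::::::
:::ZZ::
::Z>Z::
::ZZ:::
:::::::
k=9  :::::::
:::::::
:::ZZ::
::ZZZ::
::Zv:::
:::::::
k=10  :::::::
:::::::
:::ZZ::
::ZZZ::
::Z:>::
:::::::
k=11  :::::::
:::::::
:::ZZ::
::ZZZ::
::Z:Z::
::::v::
k=12  :::::::
:::::::
:::ZZ::
::ZZZ::
::Z:Z::
:::<Z::
k=13  :::::::
:::::::
:::ZZ::
::ZZZ::
::Z^Z::
:::ZZ::
k=14  :::::::
:::::::
:::ZZ::
::ZZZ::
::ZZ>::
:::ZZ::
k=15  :::::::
:::::::
:::ZZ::
::ZZ^::
::ZZ:::
:::ZZ::
k=16  :::::::
:::::::
:::ZZ::
::Z<:::
::ZZ:::
:::ZZ::
k=17  :::::::
:::::::
:::ZZ::
::Z::::
::Zv:::
:::ZZ::
k=18  :::::::
:::::::
:::ZZ::
::Z::::
::Z:>::
:::ZZ::
k=19  :::::::
:::::::
:::ZZ::
::Z::::
::Z:Z::
:::Zv::
k=20  :::::::
:::::::
:::ZZ::
::Z::::
::Z:Z::
:::Z:>:
k=21  :::::v:
:::::::
:::ZZ::
::Z::::
::Z:Z::
:::Z:Z:
k=22  ::::<Z:
:::::::
:::ZZ::
::Z::::
::Z:Z::
:::Z:Z:
k=23  ::::ZZ:
:::::::
:::ZZ::
::Z::::
::Z:Z::
:::Z^Z:
k=24  ::::ZZ:
:::::::
:::ZZ::
::Z::::
::Z:Z::
:::ZZ>:
k=25  ::::ZZ:
:::::::
:::ZZ::
::Z::::
::Z:Z^:
:::ZZ::
k=26  ::::ZZ:
:::::::
:::ZZ::
::Z::::
::Z:ZZ>
:::ZZ::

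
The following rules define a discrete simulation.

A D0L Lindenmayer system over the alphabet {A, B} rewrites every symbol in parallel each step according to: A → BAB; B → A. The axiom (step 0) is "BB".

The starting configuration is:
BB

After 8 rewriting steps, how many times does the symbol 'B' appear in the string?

[0] BB
[1] AA
[2] BABBAB
[3] ABABAABABA
[4] BABABABABABBABABABABAB
[5] ABABABABABABABABABABAABABABABABABABABABABA
[6] BABABABABABABABABABABABABABABABABABABABABABBABABABABABABABABABABABABABABABABABABABABAB
[7] ABABABABABABABABABABABABABABABABABABABABABABABABABABABABAB…BABABABABABABABABABABABABABABABABABABABABABABABABABABABABA  (len 170)
[8] BABABABABABABABABABABABABABABABABABABABABABABABABABABABABA…ABABABABABABABABABABABABABABABABABABABABABABABABABABABABAB  (len 342)

172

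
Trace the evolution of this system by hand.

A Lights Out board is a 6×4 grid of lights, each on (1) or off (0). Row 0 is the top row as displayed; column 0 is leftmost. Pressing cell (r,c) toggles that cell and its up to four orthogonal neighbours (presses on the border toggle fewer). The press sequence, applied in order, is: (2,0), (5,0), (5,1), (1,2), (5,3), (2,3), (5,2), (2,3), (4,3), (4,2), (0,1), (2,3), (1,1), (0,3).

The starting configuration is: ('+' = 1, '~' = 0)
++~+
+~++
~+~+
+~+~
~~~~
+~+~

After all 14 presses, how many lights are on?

gen 0: ++~+
+~++
~+~+
+~+~
~~~~
+~+~
gen 1: ++~+
~~++
+~~+
~~+~
~~~~
+~+~
gen 2: ++~+
~~++
+~~+
~~+~
+~~~
~++~
gen 3: ++~+
~~++
+~~+
~~+~
++~~
+~~~
gen 4: ++++
~+~~
+~++
~~+~
++~~
+~~~
gen 5: ++++
~+~~
+~++
~~+~
++~+
+~++
gen 6: ++++
~+~+
+~~~
~~++
++~+
+~++
gen 7: ++++
~+~+
+~~~
~~++
++++
++~~
gen 8: ++++
~+~~
+~++
~~+~
++++
++~~
gen 9: ++++
~+~~
+~++
~~++
++~~
++~+
gen 10: ++++
~+~~
+~++
~~~+
+~++
++++
gen 11: ~~~+
~~~~
+~++
~~~+
+~++
++++
gen 12: ~~~+
~~~+
+~~~
~~~~
+~++
++++
gen 13: ~+~+
++++
++~~
~~~~
+~++
++++
gen 14: ~++~
+++~
++~~
~~~~
+~++
++++

14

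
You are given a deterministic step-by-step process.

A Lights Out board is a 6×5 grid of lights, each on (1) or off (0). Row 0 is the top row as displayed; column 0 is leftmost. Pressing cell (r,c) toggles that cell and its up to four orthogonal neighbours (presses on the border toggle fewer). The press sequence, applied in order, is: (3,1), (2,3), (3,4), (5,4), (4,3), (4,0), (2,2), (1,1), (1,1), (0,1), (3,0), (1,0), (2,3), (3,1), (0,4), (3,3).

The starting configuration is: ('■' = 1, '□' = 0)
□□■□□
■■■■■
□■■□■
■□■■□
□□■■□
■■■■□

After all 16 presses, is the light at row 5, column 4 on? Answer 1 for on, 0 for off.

1

step 0: □□■□□
■■■■■
□■■□■
■□■■□
□□■■□
■■■■□
step 1: □□■□□
■■■■■
□□■□■
□■□■□
□■■■□
■■■■□
step 2: □□■□□
■■■□■
□□□■□
□■□□□
□■■■□
■■■■□
step 3: □□■□□
■■■□■
□□□■■
□■□■■
□■■■■
■■■■□
step 4: □□■□□
■■■□■
□□□■■
□■□■■
□■■■□
■■■□■
step 5: □□■□□
■■■□■
□□□■■
□■□□■
□■□□■
■■■■■
step 6: □□■□□
■■■□■
□□□■■
■■□□■
■□□□■
□■■■■
step 7: □□■□□
■■□□■
□■■□■
■■■□■
■□□□■
□■■■■
step 8: □■■□□
□□■□■
□□■□■
■■■□■
■□□□■
□■■■■
step 9: □□■□□
■■□□■
□■■□■
■■■□■
■□□□■
□■■■■
step 10: ■■□□□
■□□□■
□■■□■
■■■□■
■□□□■
□■■■■
step 11: ■■□□□
■□□□■
■■■□■
□□■□■
□□□□■
□■■■■
step 12: □■□□□
□■□□■
□■■□■
□□■□■
□□□□■
□■■■■
step 13: □■□□□
□■□■■
□■□■□
□□■■■
□□□□■
□■■■■
step 14: □■□□□
□■□■■
□□□■□
■■□■■
□■□□■
□■■■■
step 15: □■□■■
□■□■□
□□□■□
■■□■■
□■□□■
□■■■■
step 16: □■□■■
□■□■□
□□□□□
■■■□□
□■□■■
□■■■■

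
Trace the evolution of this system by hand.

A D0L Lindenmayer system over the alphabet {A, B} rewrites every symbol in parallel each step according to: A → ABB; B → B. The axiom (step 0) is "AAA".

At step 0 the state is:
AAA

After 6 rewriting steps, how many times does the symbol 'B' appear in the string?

36

[0] AAA
[1] ABBABBABB
[2] ABBBBABBBBABBBB
[3] ABBBBBBABBBBBBABBBBBB
[4] ABBBBBBBBABBBBBBBBABBBBBBBB
[5] ABBBBBBBBBBABBBBBBBBBBABBBBBBBBBB
[6] ABBBBBBBBBBBBABBBBBBBBBBBBABBBBBBBBBBBB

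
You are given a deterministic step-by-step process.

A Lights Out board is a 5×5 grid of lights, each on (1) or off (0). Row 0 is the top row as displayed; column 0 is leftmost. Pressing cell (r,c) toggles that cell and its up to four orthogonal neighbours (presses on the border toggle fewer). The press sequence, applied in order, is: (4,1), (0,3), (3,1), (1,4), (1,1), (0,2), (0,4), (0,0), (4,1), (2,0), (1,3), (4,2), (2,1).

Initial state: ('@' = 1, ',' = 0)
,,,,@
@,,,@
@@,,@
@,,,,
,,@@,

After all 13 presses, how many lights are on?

9

t=0: ,,,,@
@,,,@
@@,,@
@,,,,
,,@@,
t=1: ,,,,@
@,,,@
@@,,@
@@,,,
@@,@,
t=2: ,,@@,
@,,@@
@@,,@
@@,,,
@@,@,
t=3: ,,@@,
@,,@@
@,,,@
,,@,,
@,,@,
t=4: ,,@@@
@,,,,
@,,,,
,,@,,
@,,@,
t=5: ,@@@@
,@@,,
@@,,,
,,@,,
@,,@,
t=6: ,,,,@
,@,,,
@@,,,
,,@,,
@,,@,
t=7: ,,,@,
,@,,@
@@,,,
,,@,,
@,,@,
t=8: @@,@,
@@,,@
@@,,,
,,@,,
@,,@,
t=9: @@,@,
@@,,@
@@,,,
,@@,,
,@@@,
t=10: @@,@,
,@,,@
,,,,,
@@@,,
,@@@,
t=11: @@,,,
,@@@,
,,,@,
@@@,,
,@@@,
t=12: @@,,,
,@@@,
,,,@,
@@,,,
,,,,,
t=13: @@,,,
,,@@,
@@@@,
@,,,,
,,,,,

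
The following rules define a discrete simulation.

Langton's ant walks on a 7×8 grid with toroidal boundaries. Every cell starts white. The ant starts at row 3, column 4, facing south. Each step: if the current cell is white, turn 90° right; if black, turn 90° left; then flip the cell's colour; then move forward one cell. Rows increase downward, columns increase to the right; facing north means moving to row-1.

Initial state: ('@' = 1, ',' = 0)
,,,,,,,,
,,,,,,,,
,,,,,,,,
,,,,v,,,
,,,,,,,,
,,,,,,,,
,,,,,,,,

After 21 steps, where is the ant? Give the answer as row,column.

0) ,,,,,,,,
,,,,,,,,
,,,,,,,,
,,,,v,,,
,,,,,,,,
,,,,,,,,
,,,,,,,,
1) ,,,,,,,,
,,,,,,,,
,,,,,,,,
,,,<@,,,
,,,,,,,,
,,,,,,,,
,,,,,,,,
2) ,,,,,,,,
,,,,,,,,
,,,^,,,,
,,,@@,,,
,,,,,,,,
,,,,,,,,
,,,,,,,,
3) ,,,,,,,,
,,,,,,,,
,,,@>,,,
,,,@@,,,
,,,,,,,,
,,,,,,,,
,,,,,,,,
4) ,,,,,,,,
,,,,,,,,
,,,@@,,,
,,,@v,,,
,,,,,,,,
,,,,,,,,
,,,,,,,,
5) ,,,,,,,,
,,,,,,,,
,,,@@,,,
,,,@,>,,
,,,,,,,,
,,,,,,,,
,,,,,,,,
6) ,,,,,,,,
,,,,,,,,
,,,@@,,,
,,,@,@,,
,,,,,v,,
,,,,,,,,
,,,,,,,,
7) ,,,,,,,,
,,,,,,,,
,,,@@,,,
,,,@,@,,
,,,,<@,,
,,,,,,,,
,,,,,,,,
8) ,,,,,,,,
,,,,,,,,
,,,@@,,,
,,,@^@,,
,,,,@@,,
,,,,,,,,
,,,,,,,,
9) ,,,,,,,,
,,,,,,,,
,,,@@,,,
,,,@@>,,
,,,,@@,,
,,,,,,,,
,,,,,,,,
10) ,,,,,,,,
,,,,,,,,
,,,@@^,,
,,,@@,,,
,,,,@@,,
,,,,,,,,
,,,,,,,,
11) ,,,,,,,,
,,,,,,,,
,,,@@@>,
,,,@@,,,
,,,,@@,,
,,,,,,,,
,,,,,,,,
12) ,,,,,,,,
,,,,,,,,
,,,@@@@,
,,,@@,v,
,,,,@@,,
,,,,,,,,
,,,,,,,,
13) ,,,,,,,,
,,,,,,,,
,,,@@@@,
,,,@@<@,
,,,,@@,,
,,,,,,,,
,,,,,,,,
14) ,,,,,,,,
,,,,,,,,
,,,@@^@,
,,,@@@@,
,,,,@@,,
,,,,,,,,
,,,,,,,,
15) ,,,,,,,,
,,,,,,,,
,,,@<,@,
,,,@@@@,
,,,,@@,,
,,,,,,,,
,,,,,,,,
16) ,,,,,,,,
,,,,,,,,
,,,@,,@,
,,,@v@@,
,,,,@@,,
,,,,,,,,
,,,,,,,,
17) ,,,,,,,,
,,,,,,,,
,,,@,,@,
,,,@,>@,
,,,,@@,,
,,,,,,,,
,,,,,,,,
18) ,,,,,,,,
,,,,,,,,
,,,@,^@,
,,,@,,@,
,,,,@@,,
,,,,,,,,
,,,,,,,,
19) ,,,,,,,,
,,,,,,,,
,,,@,@>,
,,,@,,@,
,,,,@@,,
,,,,,,,,
,,,,,,,,
20) ,,,,,,,,
,,,,,,^,
,,,@,@,,
,,,@,,@,
,,,,@@,,
,,,,,,,,
,,,,,,,,
21) ,,,,,,,,
,,,,,,@>
,,,@,@,,
,,,@,,@,
,,,,@@,,
,,,,,,,,
,,,,,,,,

1,7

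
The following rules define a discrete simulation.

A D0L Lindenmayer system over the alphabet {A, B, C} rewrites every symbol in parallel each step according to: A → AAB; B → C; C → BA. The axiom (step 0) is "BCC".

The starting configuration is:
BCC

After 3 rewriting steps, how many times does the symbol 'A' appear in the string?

12

t=0: BCC
t=1: CBABA
t=2: BACAABCAAB
t=3: CAABBAAABAABCBAAABAABC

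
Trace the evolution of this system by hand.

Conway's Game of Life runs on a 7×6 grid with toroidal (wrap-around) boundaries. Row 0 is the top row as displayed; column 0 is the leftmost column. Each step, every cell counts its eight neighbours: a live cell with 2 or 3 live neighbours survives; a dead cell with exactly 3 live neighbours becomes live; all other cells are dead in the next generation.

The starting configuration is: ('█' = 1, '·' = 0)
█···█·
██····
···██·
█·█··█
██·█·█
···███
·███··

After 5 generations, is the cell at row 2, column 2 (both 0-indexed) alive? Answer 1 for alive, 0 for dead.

[0] █···█·
██····
···██·
█·█··█
██·█·█
···███
·███··
[1] █··█·█
██·██·
··███·
··█···
·█·█··
·····█
███···
[2] ···█··
██····
····██
·█··█·
··█···
······
·██·█·
[3] █··█··
█···██
·█··██
···███
······
·███··
··██··
[4] ████··
·█·█··
······
█··█·█
······
·█·█··
····█·
[5] ██·██·
██·█··
█·█·█·
······
█·█·█·
······
█···█·

1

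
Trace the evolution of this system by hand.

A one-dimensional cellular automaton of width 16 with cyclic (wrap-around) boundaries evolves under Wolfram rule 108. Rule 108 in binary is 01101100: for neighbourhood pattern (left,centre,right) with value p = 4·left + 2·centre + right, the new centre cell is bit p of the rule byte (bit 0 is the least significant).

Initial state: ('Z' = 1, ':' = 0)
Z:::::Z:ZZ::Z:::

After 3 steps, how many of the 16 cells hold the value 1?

4

k=0  Z:::::Z:ZZ::Z:::
k=1  Z:::::ZZZZ::Z:::
k=2  Z:::::Z::Z::Z:::
k=3  Z:::::Z::Z::Z:::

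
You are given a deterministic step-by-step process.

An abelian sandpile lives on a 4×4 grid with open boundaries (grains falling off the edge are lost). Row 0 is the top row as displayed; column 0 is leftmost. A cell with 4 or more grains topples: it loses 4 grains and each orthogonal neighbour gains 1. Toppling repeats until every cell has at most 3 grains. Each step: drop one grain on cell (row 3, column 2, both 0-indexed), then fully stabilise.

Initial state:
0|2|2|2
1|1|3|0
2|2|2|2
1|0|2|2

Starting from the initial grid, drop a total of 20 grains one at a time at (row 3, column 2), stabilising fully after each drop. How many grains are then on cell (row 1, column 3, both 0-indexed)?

step 0: 0|2|2|2
1|1|3|0
2|2|2|2
1|0|2|2
step 1: 0|2|2|2
1|1|3|0
2|2|2|2
1|0|3|2
step 2: 0|2|2|2
1|1|3|0
2|2|3|2
1|1|0|3
step 3: 0|2|2|2
1|1|3|0
2|2|3|2
1|1|1|3
step 4: 0|2|2|2
1|1|3|0
2|2|3|2
1|1|2|3
step 5: 0|2|2|2
1|1|3|0
2|2|3|2
1|1|3|3
step 6: 0|2|3|2
1|2|0|2
2|3|2|0
1|2|2|1
step 7: 0|2|3|2
1|2|0|2
2|3|2|0
1|2|3|1
step 8: 0|2|3|2
1|2|0|2
2|3|3|0
1|3|0|2
step 9: 0|2|3|2
1|2|0|2
2|3|3|0
1|3|1|2
step 10: 0|2|3|2
1|2|0|2
2|3|3|0
1|3|2|2
step 11: 0|2|3|2
1|2|0|2
2|3|3|0
1|3|3|2
step 12: 0|2|3|2
1|3|1|2
3|1|1|1
2|1|2|3
step 13: 0|2|3|2
1|3|1|2
3|1|1|1
2|1|3|3
step 14: 0|2|3|2
1|3|1|2
3|1|2|2
2|2|1|0
step 15: 0|2|3|2
1|3|1|2
3|1|2|2
2|2|2|0
step 16: 0|2|3|2
1|3|1|2
3|1|2|2
2|2|3|0
step 17: 0|2|3|2
1|3|1|2
3|1|3|2
2|3|0|1
step 18: 0|2|3|2
1|3|1|2
3|1|3|2
2|3|1|1
step 19: 0|2|3|2
1|3|1|2
3|1|3|2
2|3|2|1
step 20: 0|2|3|2
1|3|1|2
3|1|3|2
2|3|3|1

2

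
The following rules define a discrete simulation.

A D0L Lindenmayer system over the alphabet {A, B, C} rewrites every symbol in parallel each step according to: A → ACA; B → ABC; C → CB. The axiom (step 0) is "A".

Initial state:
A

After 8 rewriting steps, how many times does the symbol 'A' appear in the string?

988

[0] A
[1] ACA
[2] ACACBACA
[3] ACACBACACBABCACACBACA
[4] ACACBACACBABCACACBACACBABCACAABCCBACACBACACBABCACACBACA
[5] ACACBACACBABCACACBACACBABCACAABCCBACACBACACBABCACACBACACBA…ABCACACBACACBABCACACBACACBABCACAABCCBACACBACACBABCACACBACA  (len 144)
[6] ACACBACACBABCACACBACACBABCACAABCCBACACBACACBABCACACBACACBA…ABCACACBACACBABCACACBACACBABCACAABCCBACACBACACBABCACACBACA  (len 377)
[7] ACACBACACBABCACACBACACBABCACAABCCBACACBACACBABCACACBACACBA…ABCACACBACACBABCACACBACACBABCACAABCCBACACBACACBABCACACBACA  (len 987)
[8] ACACBACACBABCACACBACACBABCACAABCCBACACBACACBABCACACBACACBA…ABCACACBACACBABCACACBACACBABCACAABCCBACACBACACBABCACACBACA  (len 2584)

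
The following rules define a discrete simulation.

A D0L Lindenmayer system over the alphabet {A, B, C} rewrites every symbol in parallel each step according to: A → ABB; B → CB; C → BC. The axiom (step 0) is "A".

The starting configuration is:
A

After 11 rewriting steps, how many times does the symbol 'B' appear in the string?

2048

0) A
1) ABB
2) ABBCBCB
3) ABBCBCBBCCBBCCB
4) ABBCBCBBCCBBCCBCBBCBCCBCBBCBCCB
5) ABBCBCBBCCBBCCBCBBCBCCBCBBCBCCBBCCBCBBCCBBCBCCBBCCBCBBCCBBCBCCB
6) ABBCBCBBCCBBCCBCBBCBCCBCBBCBCCBBCCBCBBCCBBCBCCBBCCBCBBCCBB…CBBCCBCBBCBCCBCBBCCBBCBCCBCBBCBCCBBCCBCBBCBCCBCBBCCBBCBCCB  (len 127)
7) ABBCBCBBCCBBCCBCBBCBCCBCBBCBCCBBCCBCBBCCBBCBCCBBCCBCBBCCBB…BCCBBCBCCBCBBCBCCBBCCBCBBCCBBCBCCBBCCBCBBCBCCBCBBCCBBCBCCB  (len 255)
8) ABBCBCBBCCBBCCBCBBCBCCBCBBCBCCBBCCBCBBCCBBCBCCBBCCBCBBCCBB…BCCBBCBCCBCBBCBCCBBCCBCBBCCBBCBCCBBCCBCBBCBCCBCBBCCBBCBCCB  (len 511)
9) ABBCBCBBCCBBCCBCBBCBCCBCBBCBCCBBCCBCBBCCBBCBCCBBCCBCBBCCBB…BCCBBCBCCBCBBCBCCBBCCBCBBCCBBCBCCBBCCBCBBCBCCBCBBCCBBCBCCB  (len 1023)
10) ABBCBCBBCCBBCCBCBBCBCCBCBBCBCCBBCCBCBBCCBBCBCCBBCCBCBBCCBB…BCCBBCBCCBCBBCBCCBBCCBCBBCCBBCBCCBBCCBCBBCBCCBCBBCCBBCBCCB  (len 2047)
11) ABBCBCBBCCBBCCBCBBCBCCBCBBCBCCBBCCBCBBCCBBCBCCBBCCBCBBCCBB…BCCBBCBCCBCBBCBCCBBCCBCBBCCBBCBCCBBCCBCBBCBCCBCBBCCBBCBCCB  (len 4095)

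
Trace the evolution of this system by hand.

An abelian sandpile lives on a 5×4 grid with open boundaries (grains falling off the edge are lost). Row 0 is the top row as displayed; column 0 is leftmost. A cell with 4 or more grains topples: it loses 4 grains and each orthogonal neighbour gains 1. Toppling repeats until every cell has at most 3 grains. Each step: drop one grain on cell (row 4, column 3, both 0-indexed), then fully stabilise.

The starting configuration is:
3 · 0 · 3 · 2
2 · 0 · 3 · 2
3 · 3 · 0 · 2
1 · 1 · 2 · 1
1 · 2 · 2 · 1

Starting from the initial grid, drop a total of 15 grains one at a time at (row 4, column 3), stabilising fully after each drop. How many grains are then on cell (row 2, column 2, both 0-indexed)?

[0] 3 · 0 · 3 · 2
2 · 0 · 3 · 2
3 · 3 · 0 · 2
1 · 1 · 2 · 1
1 · 2 · 2 · 1
[1] 3 · 0 · 3 · 2
2 · 0 · 3 · 2
3 · 3 · 0 · 2
1 · 1 · 2 · 1
1 · 2 · 2 · 2
[2] 3 · 0 · 3 · 2
2 · 0 · 3 · 2
3 · 3 · 0 · 2
1 · 1 · 2 · 1
1 · 2 · 2 · 3
[3] 3 · 0 · 3 · 2
2 · 0 · 3 · 2
3 · 3 · 0 · 2
1 · 1 · 2 · 2
1 · 2 · 3 · 0
[4] 3 · 0 · 3 · 2
2 · 0 · 3 · 2
3 · 3 · 0 · 2
1 · 1 · 2 · 2
1 · 2 · 3 · 1
[5] 3 · 0 · 3 · 2
2 · 0 · 3 · 2
3 · 3 · 0 · 2
1 · 1 · 2 · 2
1 · 2 · 3 · 2
[6] 3 · 0 · 3 · 2
2 · 0 · 3 · 2
3 · 3 · 0 · 2
1 · 1 · 2 · 2
1 · 2 · 3 · 3
[7] 3 · 0 · 3 · 2
2 · 0 · 3 · 2
3 · 3 · 0 · 2
1 · 1 · 3 · 3
1 · 3 · 0 · 1
[8] 3 · 0 · 3 · 2
2 · 0 · 3 · 2
3 · 3 · 0 · 2
1 · 1 · 3 · 3
1 · 3 · 0 · 2
[9] 3 · 0 · 3 · 2
2 · 0 · 3 · 2
3 · 3 · 0 · 2
1 · 1 · 3 · 3
1 · 3 · 0 · 3
[10] 3 · 0 · 3 · 2
2 · 0 · 3 · 2
3 · 3 · 1 · 3
1 · 2 · 0 · 1
1 · 3 · 2 · 1
[11] 3 · 0 · 3 · 2
2 · 0 · 3 · 2
3 · 3 · 1 · 3
1 · 2 · 0 · 1
1 · 3 · 2 · 2
[12] 3 · 0 · 3 · 2
2 · 0 · 3 · 2
3 · 3 · 1 · 3
1 · 2 · 0 · 1
1 · 3 · 2 · 3
[13] 3 · 0 · 3 · 2
2 · 0 · 3 · 2
3 · 3 · 1 · 3
1 · 2 · 0 · 2
1 · 3 · 3 · 0
[14] 3 · 0 · 3 · 2
2 · 0 · 3 · 2
3 · 3 · 1 · 3
1 · 2 · 0 · 2
1 · 3 · 3 · 1
[15] 3 · 0 · 3 · 2
2 · 0 · 3 · 2
3 · 3 · 1 · 3
1 · 2 · 0 · 2
1 · 3 · 3 · 2

1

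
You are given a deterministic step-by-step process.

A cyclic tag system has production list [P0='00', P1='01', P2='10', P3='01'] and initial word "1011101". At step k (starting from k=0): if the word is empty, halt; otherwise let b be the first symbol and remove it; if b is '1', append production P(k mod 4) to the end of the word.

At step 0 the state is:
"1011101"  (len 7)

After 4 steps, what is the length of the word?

gen 0: "1011101"  (len 7)
gen 1: "01110100"  (len 8)
gen 2: "1110100"  (len 7)
gen 3: "11010010"  (len 8)
gen 4: "101001001"  (len 9)

9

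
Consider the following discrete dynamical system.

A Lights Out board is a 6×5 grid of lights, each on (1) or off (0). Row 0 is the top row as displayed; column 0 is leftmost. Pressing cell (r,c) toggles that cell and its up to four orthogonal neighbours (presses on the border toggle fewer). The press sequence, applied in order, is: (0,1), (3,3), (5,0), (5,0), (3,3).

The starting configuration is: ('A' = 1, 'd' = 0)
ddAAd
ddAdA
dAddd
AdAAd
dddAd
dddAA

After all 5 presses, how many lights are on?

13

t=0: ddAAd
ddAdA
dAddd
AdAAd
dddAd
dddAA
t=1: AAdAd
dAAdA
dAddd
AdAAd
dddAd
dddAA
t=2: AAdAd
dAAdA
dAdAd
AdddA
ddddd
dddAA
t=3: AAdAd
dAAdA
dAdAd
AdddA
Adddd
AAdAA
t=4: AAdAd
dAAdA
dAdAd
AdddA
ddddd
dddAA
t=5: AAdAd
dAAdA
dAddd
AdAAd
dddAd
dddAA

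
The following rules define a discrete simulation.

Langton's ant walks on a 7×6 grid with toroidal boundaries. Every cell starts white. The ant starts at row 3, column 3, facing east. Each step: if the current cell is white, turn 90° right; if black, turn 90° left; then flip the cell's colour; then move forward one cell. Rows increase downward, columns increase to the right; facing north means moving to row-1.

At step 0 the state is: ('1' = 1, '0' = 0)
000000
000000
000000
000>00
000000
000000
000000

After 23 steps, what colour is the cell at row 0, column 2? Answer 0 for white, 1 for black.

step 0: 000000
000000
000000
000>00
000000
000000
000000
step 1: 000000
000000
000000
000100
000v00
000000
000000
step 2: 000000
000000
000000
000100
00<100
000000
000000
step 3: 000000
000000
000000
00^100
001100
000000
000000
step 4: 000000
000000
000000
001>00
001100
000000
000000
step 5: 000000
000000
000^00
001000
001100
000000
000000
step 6: 000000
000000
0001>0
001000
001100
000000
000000
step 7: 000000
000000
000110
0010v0
001100
000000
000000
step 8: 000000
000000
000110
001<10
001100
000000
000000
step 9: 000000
000000
000^10
001110
001100
000000
000000
step 10: 000000
000000
00<010
001110
001100
000000
000000
step 11: 000000
00^000
001010
001110
001100
000000
000000
step 12: 000000
001>00
001010
001110
001100
000000
000000
step 13: 000000
001100
001v10
001110
001100
000000
000000
step 14: 000000
001100
00<110
001110
001100
000000
000000
step 15: 000000
001100
000110
00v110
001100
000000
000000
step 16: 000000
001100
000110
000>10
001100
000000
000000
step 17: 000000
001100
000^10
000010
001100
000000
000000
step 18: 000000
001100
00<010
000010
001100
000000
000000
step 19: 000000
00^100
001010
000010
001100
000000
000000
step 20: 000000
0<0100
001010
000010
001100
000000
000000
step 21: 0^0000
010100
001010
000010
001100
000000
000000
step 22: 01>000
010100
001010
000010
001100
000000
000000
step 23: 011000
01v100
001010
000010
001100
000000
000000

1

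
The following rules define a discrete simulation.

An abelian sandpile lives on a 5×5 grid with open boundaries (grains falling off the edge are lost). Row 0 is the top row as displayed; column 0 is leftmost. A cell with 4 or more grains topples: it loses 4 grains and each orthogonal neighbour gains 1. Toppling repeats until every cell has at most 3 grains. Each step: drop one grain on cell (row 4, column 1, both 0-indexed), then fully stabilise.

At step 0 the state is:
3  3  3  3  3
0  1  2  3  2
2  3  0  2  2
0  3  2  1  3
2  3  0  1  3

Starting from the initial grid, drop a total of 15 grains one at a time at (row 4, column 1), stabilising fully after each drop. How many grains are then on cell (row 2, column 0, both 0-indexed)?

step 0: 3  3  3  3  3
0  1  2  3  2
2  3  0  2  2
0  3  2  1  3
2  3  0  1  3
step 1: 3  3  3  3  3
0  2  2  3  2
3  0  1  2  2
1  1  3  1  3
3  1  1  1  3
step 2: 3  3  3  3  3
0  2  2  3  2
3  0  1  2  2
1  1  3  1  3
3  2  1  1  3
step 3: 3  3  3  3  3
0  2  2  3  2
3  0  1  2  2
1  1  3  1  3
3  3  1  1  3
step 4: 3  3  3  3  3
0  2  2  3  2
3  0  1  2  2
2  2  3  1  3
0  1  2  1  3
step 5: 3  3  3  3  3
0  2  2  3  2
3  0  1  2  2
2  2  3  1  3
0  2  2  1  3
step 6: 3  3  3  3  3
0  2  2  3  2
3  0  1  2  2
2  2  3  1  3
0  3  2  1  3
step 7: 3  3  3  3  3
0  2  2  3  2
3  0  1  2  2
2  3  3  1  3
1  0  3  1  3
step 8: 3  3  3  3  3
0  2  2  3  2
3  0  1  2  2
2  3  3  1  3
1  1  3  1  3
step 9: 3  3  3  3  3
0  2  2  3  2
3  0  1  2  2
2  3  3  1  3
1  2  3  1  3
step 10: 3  3  3  3  3
0  2  2  3  2
3  0  1  2  2
2  3  3  1  3
1  3  3  1  3
step 11: 3  3  3  3  3
0  2  2  3  2
3  1  2  2  2
3  1  1  2  3
2  2  1  2  3
step 12: 3  3  3  3  3
0  2  2  3  2
3  1  2  2  2
3  1  1  2  3
2  3  1  2  3
step 13: 3  3  3  3  3
0  2  2  3  2
3  1  2  2  2
3  2  1  2  3
3  0  2  2  3
step 14: 3  3  3  3  3
0  2  2  3  2
3  1  2  2  2
3  2  1  2  3
3  1  2  2  3
step 15: 3  3  3  3  3
0  2  2  3  2
3  1  2  2  2
3  2  1  2  3
3  2  2  2  3

3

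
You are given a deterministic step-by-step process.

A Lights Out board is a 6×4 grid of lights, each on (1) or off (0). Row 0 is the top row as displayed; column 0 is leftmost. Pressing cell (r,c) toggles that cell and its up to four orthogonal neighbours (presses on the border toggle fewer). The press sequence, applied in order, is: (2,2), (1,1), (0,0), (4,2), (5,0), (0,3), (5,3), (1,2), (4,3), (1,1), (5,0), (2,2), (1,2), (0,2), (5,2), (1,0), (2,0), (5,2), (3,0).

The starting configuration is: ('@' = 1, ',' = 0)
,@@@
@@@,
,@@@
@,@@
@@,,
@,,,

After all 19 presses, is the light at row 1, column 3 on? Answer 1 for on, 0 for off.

gen 0: ,@@@
@@@,
,@@@
@,@@
@@,,
@,,,
gen 1: ,@@@
@@,,
,,,,
@,,@
@@,,
@,,,
gen 2: ,,@@
,,@,
,@,,
@,,@
@@,,
@,,,
gen 3: @@@@
@,@,
,@,,
@,,@
@@,,
@,,,
gen 4: @@@@
@,@,
,@,,
@,@@
@,@@
@,@,
gen 5: @@@@
@,@,
,@,,
@,@@
,,@@
,@@,
gen 6: @@,,
@,@@
,@,,
@,@@
,,@@
,@@,
gen 7: @@,,
@,@@
,@,,
@,@@
,,@,
,@,@
gen 8: @@@,
@@,,
,@@,
@,@@
,,@,
,@,@
gen 9: @@@,
@@,,
,@@,
@,@,
,,,@
,@,,
gen 10: @,@,
,,@,
,,@,
@,@,
,,,@
,@,,
gen 11: @,@,
,,@,
,,@,
@,@,
@,,@
@,,,
gen 12: @,@,
,,,,
,@,@
@,,,
@,,@
@,,,
gen 13: @,,,
,@@@
,@@@
@,,,
@,,@
@,,,
gen 14: @@@@
,@,@
,@@@
@,,,
@,,@
@,,,
gen 15: @@@@
,@,@
,@@@
@,,,
@,@@
@@@@
gen 16: ,@@@
@,,@
@@@@
@,,,
@,@@
@@@@
gen 17: ,@@@
,,,@
,,@@
,,,,
@,@@
@@@@
gen 18: ,@@@
,,,@
,,@@
,,,,
@,,@
@,,,
gen 19: ,@@@
,,,@
@,@@
@@,,
,,,@
@,,,

1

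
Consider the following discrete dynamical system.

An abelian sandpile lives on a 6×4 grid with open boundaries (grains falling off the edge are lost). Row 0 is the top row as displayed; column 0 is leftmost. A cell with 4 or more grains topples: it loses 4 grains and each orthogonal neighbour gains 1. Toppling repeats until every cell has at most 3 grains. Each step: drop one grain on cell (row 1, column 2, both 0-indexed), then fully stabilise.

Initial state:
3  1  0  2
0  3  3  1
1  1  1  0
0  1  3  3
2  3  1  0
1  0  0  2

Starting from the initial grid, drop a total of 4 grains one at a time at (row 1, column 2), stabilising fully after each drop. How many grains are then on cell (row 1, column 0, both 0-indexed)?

[0] 3  1  0  2
0  3  3  1
1  1  1  0
0  1  3  3
2  3  1  0
1  0  0  2
[1] 3  2  1  2
1  0  1  2
1  2  2  0
0  1  3  3
2  3  1  0
1  0  0  2
[2] 3  2  1  2
1  0  2  2
1  2  2  0
0  1  3  3
2  3  1  0
1  0  0  2
[3] 3  2  1  2
1  0  3  2
1  2  2  0
0  1  3  3
2  3  1  0
1  0  0  2
[4] 3  2  2  2
1  1  0  3
1  2  3  0
0  1  3  3
2  3  1  0
1  0  0  2

1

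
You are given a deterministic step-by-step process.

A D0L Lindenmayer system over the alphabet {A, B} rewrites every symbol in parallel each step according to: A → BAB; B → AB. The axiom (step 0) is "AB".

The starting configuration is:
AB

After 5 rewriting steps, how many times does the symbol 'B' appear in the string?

step 0: AB
step 1: BABAB
step 2: ABBABABBABAB
step 3: BABABABBABABBABABABBABABBABAB
step 4: ABBABABBABABBABABABBABABBABABABBABABBABABBABABABBABABBABABABBABABBABAB
step 5: BABABABBABABBABABABBABABBABABABBABABBABABBABABABBABABBABAB…BABABABBABABBABABABBABABBABABBABABABBABABBABABABBABABBABAB  (len 169)

99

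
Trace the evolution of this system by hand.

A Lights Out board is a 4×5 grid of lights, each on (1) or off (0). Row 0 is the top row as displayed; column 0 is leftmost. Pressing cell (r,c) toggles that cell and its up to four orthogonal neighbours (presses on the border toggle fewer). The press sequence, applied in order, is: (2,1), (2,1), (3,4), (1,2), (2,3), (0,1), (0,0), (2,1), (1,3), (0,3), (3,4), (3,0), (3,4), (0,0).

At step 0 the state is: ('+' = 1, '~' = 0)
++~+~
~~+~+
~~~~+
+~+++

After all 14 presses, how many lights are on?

t=0: ++~+~
~~+~+
~~~~+
+~+++
t=1: ++~+~
~++~+
+++~+
+++++
t=2: ++~+~
~~+~+
~~~~+
+~+++
t=3: ++~+~
~~+~+
~~~~~
+~+~~
t=4: ++++~
~+~++
~~+~~
+~+~~
t=5: ++++~
~+~~+
~~~++
+~++~
t=6: ~~~+~
~~~~+
~~~++
+~++~
t=7: ++~+~
+~~~+
~~~++
+~++~
t=8: ++~+~
++~~+
+++++
++++~
t=9: ++~~~
++++~
+++~+
++++~
t=10: +++++
+++~~
+++~+
++++~
t=11: +++++
+++~~
+++~~
+++~+
t=12: +++++
+++~~
~++~~
~~+~+
t=13: +++++
+++~~
~++~+
~~++~
t=14: ~~+++
~++~~
~++~+
~~++~

10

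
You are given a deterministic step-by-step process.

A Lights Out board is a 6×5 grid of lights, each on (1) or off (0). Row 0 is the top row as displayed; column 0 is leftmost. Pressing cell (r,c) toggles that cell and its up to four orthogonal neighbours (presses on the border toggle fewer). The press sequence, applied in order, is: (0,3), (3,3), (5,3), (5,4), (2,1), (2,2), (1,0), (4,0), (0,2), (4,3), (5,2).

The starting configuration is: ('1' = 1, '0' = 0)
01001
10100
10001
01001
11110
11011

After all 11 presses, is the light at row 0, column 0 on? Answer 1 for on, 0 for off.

1

[0] 01001
10100
10001
01001
11110
11011
[1] 01110
10110
10001
01001
11110
11011
[2] 01110
10110
10011
01110
11100
11011
[3] 01110
10110
10011
01110
11110
11100
[4] 01110
10110
10011
01110
11111
11111
[5] 01110
11110
01111
00110
11111
11111
[6] 01110
11010
00001
00010
11111
11111
[7] 11110
00010
10001
00010
11111
11111
[8] 11110
00010
10001
10010
00111
01111
[9] 10000
00110
10001
10010
00111
01111
[10] 10000
00110
10001
10000
00000
01101
[11] 10000
00110
10001
10000
00100
00011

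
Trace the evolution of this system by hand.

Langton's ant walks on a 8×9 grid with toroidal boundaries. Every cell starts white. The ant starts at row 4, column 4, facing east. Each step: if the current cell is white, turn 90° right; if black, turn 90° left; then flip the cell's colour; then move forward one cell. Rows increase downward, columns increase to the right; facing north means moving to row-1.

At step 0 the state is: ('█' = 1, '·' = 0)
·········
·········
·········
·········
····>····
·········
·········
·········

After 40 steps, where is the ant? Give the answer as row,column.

4,2

gen 0: ·········
·········
·········
·········
····>····
·········
·········
·········
gen 1: ·········
·········
·········
·········
····█····
····v····
·········
·········
gen 2: ·········
·········
·········
·········
····█····
···<█····
·········
·········
gen 3: ·········
·········
·········
·········
···^█····
···██····
·········
·········
gen 4: ·········
·········
·········
·········
···█>····
···██····
·········
·········
gen 5: ·········
·········
·········
····^····
···█·····
···██····
·········
·········
gen 6: ·········
·········
·········
····█>···
···█·····
···██····
·········
·········
gen 7: ·········
·········
·········
····██···
···█·v···
···██····
·········
·········
gen 8: ·········
·········
·········
····██···
···█<█···
···██····
·········
·········
gen 9: ·········
·········
·········
····^█···
···███···
···██····
·········
·········
gen 10: ·········
·········
·········
···<·█···
···███···
···██····
·········
·········
gen 11: ·········
·········
···^·····
···█·█···
···███···
···██····
·········
·········
gen 12: ·········
·········
···█>····
···█·█···
···███···
···██····
·········
·········
gen 13: ·········
·········
···██····
···█v█···
···███···
···██····
·········
·········
gen 14: ·········
·········
···██····
···<██···
···███···
···██····
·········
·········
gen 15: ·········
·········
···██····
····██···
···v██···
···██····
·········
·········
gen 16: ·········
·········
···██····
····██···
····>█···
···██····
·········
·········
gen 17: ·········
·········
···██····
····^█···
·····█···
···██····
·········
·········
gen 18: ·········
·········
···██····
···<·█···
·····█···
···██····
·········
·········
gen 19: ·········
·········
···^█····
···█·█···
·····█···
···██····
·········
·········
gen 20: ·········
·········
··<·█····
···█·█···
·····█···
···██····
·········
·········
gen 21: ·········
··^······
··█·█····
···█·█···
·····█···
···██····
·········
·········
gen 22: ·········
··█>·····
··█·█····
···█·█···
·····█···
···██····
·········
·········
gen 23: ·········
··██·····
··█v█····
···█·█···
·····█···
···██····
·········
·········
gen 24: ·········
··██·····
··<██····
···█·█···
·····█···
···██····
·········
·········
gen 25: ·········
··██·····
···██····
··v█·█···
·····█···
···██····
·········
·········
gen 26: ·········
··██·····
···██····
·<██·█···
·····█···
···██····
·········
·········
gen 27: ·········
··██·····
·^·██····
·███·█···
·····█···
···██····
·········
·········
gen 28: ·········
··██·····
·█>██····
·███·█···
·····█···
···██····
·········
·········
gen 29: ·········
··██·····
·████····
·█v█·█···
·····█···
···██····
·········
·········
gen 30: ·········
··██·····
·████····
·█·>·█···
·····█···
···██····
·········
·········
gen 31: ·········
··██·····
·██^█····
·█···█···
·····█···
···██····
·········
·········
gen 32: ·········
··██·····
·█<·█····
·█···█···
·····█···
···██····
·········
·········
gen 33: ·········
··██·····
·█··█····
·█v··█···
·····█···
···██····
·········
·········
gen 34: ·········
··██·····
·█··█····
·<█··█···
·····█···
···██····
·········
·········
gen 35: ·········
··██·····
·█··█····
··█··█···
·v···█···
···██····
·········
·········
gen 36: ·········
··██·····
·█··█····
··█··█···
<█···█···
···██····
·········
·········
gen 37: ·········
··██·····
·█··█····
^·█··█···
██···█···
···██····
·········
·········
gen 38: ·········
··██·····
·█··█····
█>█··█···
██···█···
···██····
·········
·········
gen 39: ·········
··██·····
·█··█····
███··█···
█v···█···
···██····
·········
·········
gen 40: ·········
··██·····
·█··█····
███··█···
█·>··█···
···██····
·········
·········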